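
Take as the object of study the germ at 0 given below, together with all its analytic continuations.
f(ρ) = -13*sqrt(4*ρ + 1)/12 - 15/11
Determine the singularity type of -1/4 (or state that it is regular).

The term (-13/12)*sqrt(1 - ρ/(-1/4)) has argument 1 - -1/4/(-1/4) = 0 at -1/4: a square-root (algebraic, two-sheeted) branch point; the remaining terms are analytic or single-valued there.

The point is an algebraic (square-root) branch point.


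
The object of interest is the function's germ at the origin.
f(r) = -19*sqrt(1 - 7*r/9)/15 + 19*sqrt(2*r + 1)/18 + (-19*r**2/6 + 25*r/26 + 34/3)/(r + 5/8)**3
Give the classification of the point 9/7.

The term (-19/15)*sqrt(1 - r/(9/7)) has argument 1 - 9/7/(9/7) = 0 at 9/7: a square-root (algebraic, two-sheeted) branch point; the remaining terms are analytic or single-valued there.

The point is an algebraic (square-root) branch point.


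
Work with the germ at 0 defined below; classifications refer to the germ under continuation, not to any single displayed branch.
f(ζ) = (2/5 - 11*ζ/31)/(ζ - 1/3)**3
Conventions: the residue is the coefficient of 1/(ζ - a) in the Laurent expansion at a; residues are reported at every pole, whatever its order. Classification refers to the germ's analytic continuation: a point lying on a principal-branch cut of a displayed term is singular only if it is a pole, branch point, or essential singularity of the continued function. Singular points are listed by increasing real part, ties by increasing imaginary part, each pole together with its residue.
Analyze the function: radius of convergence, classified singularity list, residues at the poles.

Radius of convergence at 0: 1/3.
At 1/3: a pole of order 3; residue 0.

Denominator factor (ζ - 1/3)^3: pole of order 3 at 1/3, modulus 1/3.
The radius of convergence is the smallest modulus among the singular points: 1/3.
At the order-3 pole 1/3 set g(ζ) = (ζ - (1/3))^3*f(ζ) = 2/5 - 11*ζ/31.
Order-3 pole: residue = g''(a)/2; g''(1/3) = 0, so the residue is 0.


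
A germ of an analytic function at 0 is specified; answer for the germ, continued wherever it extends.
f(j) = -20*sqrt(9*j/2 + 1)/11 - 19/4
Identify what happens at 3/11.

There is no denominator, hence no pole anywhere.
Branch term sqrt(1 - j/(-2/9)): argument at 3/11 is 49/22, nonzero, so 3/11 is not its branch point (a point on a principal cut is still regular for the continued germ).
So the germ continues analytically to 3/11.

The point is a regular point.


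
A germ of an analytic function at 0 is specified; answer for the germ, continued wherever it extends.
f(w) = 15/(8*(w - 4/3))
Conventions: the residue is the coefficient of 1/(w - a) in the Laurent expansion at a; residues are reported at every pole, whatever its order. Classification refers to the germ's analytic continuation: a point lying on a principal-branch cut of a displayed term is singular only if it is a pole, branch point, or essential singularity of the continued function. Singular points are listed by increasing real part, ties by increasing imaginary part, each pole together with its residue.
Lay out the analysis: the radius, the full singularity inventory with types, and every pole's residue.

Radius of convergence at 0: 4/3.
At 4/3: a pole of order 1; residue 15/8.

Denominator factor (w - 4/3): pole of order 1 at 4/3, modulus 4/3.
The radius of convergence is the smallest modulus among the singular points: 4/3.
At the order-1 pole 4/3 set g(w) = (w - (4/3))*f(w) = 15/8.
Simple pole: residue = g(a) at a = 4/3, which is 15/8.


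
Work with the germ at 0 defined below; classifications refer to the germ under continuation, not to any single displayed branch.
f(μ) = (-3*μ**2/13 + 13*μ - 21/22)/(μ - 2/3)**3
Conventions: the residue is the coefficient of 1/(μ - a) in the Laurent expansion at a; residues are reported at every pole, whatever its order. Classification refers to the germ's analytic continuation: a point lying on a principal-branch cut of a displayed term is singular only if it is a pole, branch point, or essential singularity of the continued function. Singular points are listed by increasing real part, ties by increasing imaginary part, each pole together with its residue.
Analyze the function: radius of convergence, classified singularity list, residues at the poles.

Radius of convergence at 0: 2/3.
At 2/3: a pole of order 3; residue -3/13.

Denominator factor (μ - 2/3)^3: pole of order 3 at 2/3, modulus 2/3.
The radius of convergence is the smallest modulus among the singular points: 2/3.
At the order-3 pole 2/3 set g(μ) = (μ - (2/3))^3*f(μ) = -3*μ**2/13 + 13*μ - 21/22.
Order-3 pole: residue = g''(a)/2; g''(2/3) = -6/13, so the residue is -3/13.


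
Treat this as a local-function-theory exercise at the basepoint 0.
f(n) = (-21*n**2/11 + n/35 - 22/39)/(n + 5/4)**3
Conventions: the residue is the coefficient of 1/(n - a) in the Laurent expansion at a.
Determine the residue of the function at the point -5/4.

The residue is -21/11.

At the order-3 pole -5/4 set g(n) = (n - (-5/4))^3*f(n) = -21*n**2/11 + n/35 - 22/39.
Order-3 pole: residue = g''(a)/2; g''(-5/4) = -42/11, so the residue is -21/11.


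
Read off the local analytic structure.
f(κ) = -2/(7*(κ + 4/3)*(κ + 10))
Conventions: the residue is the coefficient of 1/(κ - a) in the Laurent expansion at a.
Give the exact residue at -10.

At the order-1 pole -10 set g(κ) = (κ - (-10))*f(κ) = -2/(7*(κ + 4/3)).
Simple pole: residue = g(a) at a = -10, which is 3/91.

The residue is 3/91.


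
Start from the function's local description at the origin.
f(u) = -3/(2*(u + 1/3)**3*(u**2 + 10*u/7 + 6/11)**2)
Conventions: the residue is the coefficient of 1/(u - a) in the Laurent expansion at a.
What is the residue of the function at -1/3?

The residue is -477681108597/244140625.

At the order-3 pole -1/3 set g(u) = (u - (-1/3))^3*f(u) = -3/(2*(u**2 + 10*u/7 + 6/11)**2).
Order-3 pole: residue = g''(a)/2; g''(-1/3) = -955362217194/244140625, so the residue is -477681108597/244140625.


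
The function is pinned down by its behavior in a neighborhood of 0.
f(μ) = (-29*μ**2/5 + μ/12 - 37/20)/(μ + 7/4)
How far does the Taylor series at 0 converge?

The radius of convergence is 7/4.

Denominator factor (μ + 7/4): pole of order 1 at -7/4, modulus 7/4.
The radius of convergence is the smallest modulus among the singular points: 7/4.


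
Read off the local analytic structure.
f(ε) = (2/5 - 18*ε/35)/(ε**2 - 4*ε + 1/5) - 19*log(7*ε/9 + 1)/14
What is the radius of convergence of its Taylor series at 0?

Denominator factor (ε**2 - 4*ε + 1/5): discriminant 76/5, real irrational roots 2 + (1/5)*sqrt(95) and 2 - (1/5)*sqrt(95); poles of order 1, moduli 2 + (1/5)*sqrt(95) and 2 - (1/5)*sqrt(95).
Branch term (-19/14)*log(1 - ε/(-9/7)): its argument vanishes at ε = -9/7, a logarithmic branch point, modulus 9/7.
The radius of convergence is the smallest modulus among the singular points: 2 - (1/5)*sqrt(95).

The radius of convergence is 2 - (1/5)*sqrt(95).


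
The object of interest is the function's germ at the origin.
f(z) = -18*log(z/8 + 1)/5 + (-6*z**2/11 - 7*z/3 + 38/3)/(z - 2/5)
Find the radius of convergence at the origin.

The radius of convergence is 2/5.

Denominator factor (z - 2/5): pole of order 1 at 2/5, modulus 2/5.
Branch term (-18/5)*log(1 - z/(-8)): its argument vanishes at z = -8, a logarithmic branch point, modulus 8.
The radius of convergence is the smallest modulus among the singular points: 2/5.


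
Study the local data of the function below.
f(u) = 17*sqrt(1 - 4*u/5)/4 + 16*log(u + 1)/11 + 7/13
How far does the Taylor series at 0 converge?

The radius of convergence is 1.

Branch term (17/4)*sqrt(1 - u/(5/4)): its argument vanishes at u = 5/4, a square-root branch point, modulus 5/4.
Branch term (16/11)*log(1 - u/(-1)): its argument vanishes at u = -1, a logarithmic branch point, modulus 1.
The radius of convergence is the smallest modulus among the singular points: 1.


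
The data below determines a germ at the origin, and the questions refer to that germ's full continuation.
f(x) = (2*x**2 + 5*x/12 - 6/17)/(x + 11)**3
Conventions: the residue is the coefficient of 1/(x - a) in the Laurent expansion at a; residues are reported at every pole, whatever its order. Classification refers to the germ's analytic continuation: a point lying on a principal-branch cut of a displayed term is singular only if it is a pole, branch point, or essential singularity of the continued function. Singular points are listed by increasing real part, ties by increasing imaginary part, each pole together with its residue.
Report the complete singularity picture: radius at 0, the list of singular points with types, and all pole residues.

Denominator factor (x + 11)^3: pole of order 3 at -11, modulus 11.
The radius of convergence is the smallest modulus among the singular points: 11.
At the order-3 pole -11 set g(x) = (x - (-11))^3*f(x) = 2*x**2 + 5*x/12 - 6/17.
Order-3 pole: residue = g''(a)/2; g''(-11) = 4, so the residue is 2.

Radius of convergence at 0: 11.
At -11: a pole of order 3; residue 2.


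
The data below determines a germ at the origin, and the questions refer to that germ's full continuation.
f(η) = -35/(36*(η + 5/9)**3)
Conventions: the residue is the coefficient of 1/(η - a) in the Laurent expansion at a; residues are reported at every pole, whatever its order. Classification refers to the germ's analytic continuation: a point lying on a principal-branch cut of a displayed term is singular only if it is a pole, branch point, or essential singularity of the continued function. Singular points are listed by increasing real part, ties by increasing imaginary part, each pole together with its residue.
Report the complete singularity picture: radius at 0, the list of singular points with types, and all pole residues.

Radius of convergence at 0: 5/9.
At -5/9: a pole of order 3; residue 0.

Denominator factor (η + 5/9)^3: pole of order 3 at -5/9, modulus 5/9.
The radius of convergence is the smallest modulus among the singular points: 5/9.
At the order-3 pole -5/9 set g(η) = (η - (-5/9))^3*f(η) = -35/36.
Order-3 pole: residue = g''(a)/2; g''(-5/9) = 0, so the residue is 0.


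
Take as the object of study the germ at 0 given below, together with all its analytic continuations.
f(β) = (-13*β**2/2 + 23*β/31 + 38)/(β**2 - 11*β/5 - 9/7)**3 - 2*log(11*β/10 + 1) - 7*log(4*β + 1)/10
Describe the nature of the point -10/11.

The term (-2)*log(1 - β/(-10/11)) has argument 1 - -10/11/(-10/11) = 0 at -10/11: a logarithmic (infinitely-sheeted) branch point; the remaining terms are analytic or single-valued there.

The point is a logarithmic branch point.


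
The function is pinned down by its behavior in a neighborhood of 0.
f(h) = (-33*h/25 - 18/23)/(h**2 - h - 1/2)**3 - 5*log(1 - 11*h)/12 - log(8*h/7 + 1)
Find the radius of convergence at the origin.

Denominator factor (h**2 - h - 1/2)^3: discriminant 3, real irrational roots 1/2 + (1/2)*sqrt(3) and 1/2 - (1/2)*sqrt(3); poles of order 3, moduli 1/2 + (1/2)*sqrt(3) and -1/2 + (1/2)*sqrt(3).
Branch term (-1)*log(1 - h/(-7/8)): its argument vanishes at h = -7/8, a logarithmic branch point, modulus 7/8.
Branch term (-5/12)*log(1 - h/(1/11)): its argument vanishes at h = 1/11, a logarithmic branch point, modulus 1/11.
The radius of convergence is the smallest modulus among the singular points: 1/11.

The radius of convergence is 1/11.


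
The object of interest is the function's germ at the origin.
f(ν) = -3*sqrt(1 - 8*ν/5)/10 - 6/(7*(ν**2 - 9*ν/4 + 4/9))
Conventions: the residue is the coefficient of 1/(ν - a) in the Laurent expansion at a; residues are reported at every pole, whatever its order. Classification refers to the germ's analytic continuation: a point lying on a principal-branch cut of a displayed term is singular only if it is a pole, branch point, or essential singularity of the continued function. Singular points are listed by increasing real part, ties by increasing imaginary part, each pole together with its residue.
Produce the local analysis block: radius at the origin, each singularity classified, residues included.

Radius of convergence at 0: 9/8 - (1/24)*sqrt(473).
At 9/8 - (1/24)*sqrt(473): a pole of order 1; residue (72/3311)*sqrt(473).
At 5/8: an algebraic (square-root) branch point.
At 9/8 + (1/24)*sqrt(473): a pole of order 1; residue -(72/3311)*sqrt(473).

Denominator factor (ν**2 - 9*ν/4 + 4/9): discriminant 473/144, real irrational roots 9/8 + (1/24)*sqrt(473) and 9/8 - (1/24)*sqrt(473); poles of order 1, moduli 9/8 + (1/24)*sqrt(473) and 9/8 - (1/24)*sqrt(473).
Branch term (-3/10)*sqrt(1 - ν/(5/8)): its argument vanishes at ν = 5/8, a square-root branch point, modulus 5/8.
The radius of convergence is the smallest modulus among the singular points: 9/8 - (1/24)*sqrt(473).
The branch term is analytic at 9/8 - (1/24)*sqrt(473) and contributes nothing to the residue; only the rational part matters.
The factor ν**2 - 9*ν/4 + 4/9 splits as (ν - a)(ν - a') with a = 9/8 - (1/24)*sqrt(473), a' = 9/8 + (1/24)*sqrt(473). At the order-1 pole a set g(ν) = (ν - a)*(rational part) = [-6/7] / (ν - a').
Simple pole: residue = g(a) at a = 9/8 - (1/24)*sqrt(473), which is (72/3311)*sqrt(473).
The branch term is analytic at 9/8 + (1/24)*sqrt(473) and contributes nothing to the residue; only the rational part matters.
The factor ν**2 - 9*ν/4 + 4/9 splits as (ν - a)(ν - a') with a = 9/8 + (1/24)*sqrt(473), a' = 9/8 - (1/24)*sqrt(473). At the order-1 pole a set g(ν) = (ν - a)*(rational part) = [-6/7] / (ν - a').
Simple pole: residue = g(a) at a = 9/8 + (1/24)*sqrt(473), which is -(72/3311)*sqrt(473).
List the singular points by increasing real part (a conjugate pair: the negative imaginary part first).


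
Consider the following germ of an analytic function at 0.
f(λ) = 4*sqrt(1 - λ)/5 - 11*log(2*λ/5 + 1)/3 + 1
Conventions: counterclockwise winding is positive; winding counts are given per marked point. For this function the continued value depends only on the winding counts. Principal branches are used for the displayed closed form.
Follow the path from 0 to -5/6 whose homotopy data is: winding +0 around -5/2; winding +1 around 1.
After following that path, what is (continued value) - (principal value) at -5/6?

The rational part is single-valued and drops out of the difference; each branch term changes only by its own monodromy.
(4/5)*sqrt(1 - λ/(1)): winding +1 is odd, the square root flips sign, contributing -2*(4/5)*sqrt(1 - (-5/6)/(1)) = -2*(4/5)*sqrt(11/6) = -(4/15)*sqrt(66).
(-11/3)*log(1 - λ/(-5/2)): winding 0 around -5/2, so this term returns to its principal value, contribution 0.
Summing the contributions at λ = -5/6 gives -(4/15)*sqrt(66).

Continued minus principal equals -(4/15)*sqrt(66).


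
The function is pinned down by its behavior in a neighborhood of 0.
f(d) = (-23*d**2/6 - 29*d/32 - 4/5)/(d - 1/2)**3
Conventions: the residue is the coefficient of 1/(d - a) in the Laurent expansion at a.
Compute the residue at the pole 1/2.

At the order-3 pole 1/2 set g(d) = (d - (1/2))^3*f(d) = -23*d**2/6 - 29*d/32 - 4/5.
Order-3 pole: residue = g''(a)/2; g''(1/2) = -23/3, so the residue is -23/6.

The residue is -23/6.


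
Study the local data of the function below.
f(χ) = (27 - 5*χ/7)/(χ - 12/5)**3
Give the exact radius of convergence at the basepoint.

The radius of convergence is 12/5.

Denominator factor (χ - 12/5)^3: pole of order 3 at 12/5, modulus 12/5.
The radius of convergence is the smallest modulus among the singular points: 12/5.


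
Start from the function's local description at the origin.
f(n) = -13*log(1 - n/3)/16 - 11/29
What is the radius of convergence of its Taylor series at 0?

The radius of convergence is 3.

Branch term (-13/16)*log(1 - n/(3)): its argument vanishes at n = 3, a logarithmic branch point, modulus 3.
The radius of convergence is the smallest modulus among the singular points: 3.


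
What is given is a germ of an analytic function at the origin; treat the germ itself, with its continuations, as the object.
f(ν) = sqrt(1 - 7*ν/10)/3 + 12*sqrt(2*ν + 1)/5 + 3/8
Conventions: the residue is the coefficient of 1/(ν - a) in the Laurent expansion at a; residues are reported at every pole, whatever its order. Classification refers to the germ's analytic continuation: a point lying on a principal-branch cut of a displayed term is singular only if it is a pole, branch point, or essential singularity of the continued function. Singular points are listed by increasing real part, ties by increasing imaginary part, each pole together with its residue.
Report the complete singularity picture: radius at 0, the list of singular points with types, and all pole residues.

Radius of convergence at 0: 1/2.
At -1/2: an algebraic (square-root) branch point.
At 10/7: an algebraic (square-root) branch point.

Branch term (12/5)*sqrt(1 - ν/(-1/2)): its argument vanishes at ν = -1/2, a square-root branch point, modulus 1/2.
Branch term (1/3)*sqrt(1 - ν/(10/7)): its argument vanishes at ν = 10/7, a square-root branch point, modulus 10/7.
The radius of convergence is the smallest modulus among the singular points: 1/2.
List the singular points by increasing real part (a conjugate pair: the negative imaginary part first).


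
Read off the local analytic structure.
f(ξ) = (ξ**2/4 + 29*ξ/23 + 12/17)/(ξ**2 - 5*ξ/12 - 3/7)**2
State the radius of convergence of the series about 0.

The radius of convergence is -5/24 + (1/168)*sqrt(13321).

Denominator factor (ξ**2 - 5*ξ/12 - 3/7)^2: discriminant 1903/1008, real irrational roots 5/24 + (1/168)*sqrt(13321) and 5/24 - (1/168)*sqrt(13321); poles of order 2, moduli 5/24 + (1/168)*sqrt(13321) and -5/24 + (1/168)*sqrt(13321).
The radius of convergence is the smallest modulus among the singular points: -5/24 + (1/168)*sqrt(13321).


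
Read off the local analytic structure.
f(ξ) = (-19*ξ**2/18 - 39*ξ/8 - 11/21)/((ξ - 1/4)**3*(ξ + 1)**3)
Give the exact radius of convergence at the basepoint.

Denominator factor (ξ + 1)^3: pole of order 3 at -1, modulus 1.
Denominator factor (ξ - 1/4)^3: pole of order 3 at 1/4, modulus 1/4.
The radius of convergence is the smallest modulus among the singular points: 1/4.

The radius of convergence is 1/4.


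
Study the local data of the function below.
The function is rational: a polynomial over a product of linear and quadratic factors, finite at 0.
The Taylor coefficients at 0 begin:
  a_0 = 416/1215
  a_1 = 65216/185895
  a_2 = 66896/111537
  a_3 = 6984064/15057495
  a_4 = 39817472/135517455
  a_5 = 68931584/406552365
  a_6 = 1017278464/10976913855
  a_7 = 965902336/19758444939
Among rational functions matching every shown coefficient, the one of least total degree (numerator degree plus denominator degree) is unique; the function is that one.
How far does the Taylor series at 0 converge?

No rational of total degree below 4 reproduces all 8 coefficients; solving the [2/2] Pade equations on them gives f(κ) = (9*κ**2/5 + 4*κ/17 + 26/15)/(κ - 9/4)**2, whose expansion matches every shown term.
Denominator factor (κ - 9/4)^2: pole of order 2 at 9/4, modulus 9/4.
The radius of convergence is the smallest modulus among the singular points: 9/4.

The radius of convergence is 9/4.


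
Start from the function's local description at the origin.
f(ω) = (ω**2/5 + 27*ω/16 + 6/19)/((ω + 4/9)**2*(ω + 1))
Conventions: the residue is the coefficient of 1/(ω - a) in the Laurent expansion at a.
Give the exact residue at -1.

The residue is -144261/38000.

At the order-1 pole -1 set g(ω) = (ω - (-1))*f(ω) = (ω**2/5 + 27*ω/16 + 6/19)/(ω + 4/9)**2.
Simple pole: residue = g(a) at a = -1, which is -144261/38000.


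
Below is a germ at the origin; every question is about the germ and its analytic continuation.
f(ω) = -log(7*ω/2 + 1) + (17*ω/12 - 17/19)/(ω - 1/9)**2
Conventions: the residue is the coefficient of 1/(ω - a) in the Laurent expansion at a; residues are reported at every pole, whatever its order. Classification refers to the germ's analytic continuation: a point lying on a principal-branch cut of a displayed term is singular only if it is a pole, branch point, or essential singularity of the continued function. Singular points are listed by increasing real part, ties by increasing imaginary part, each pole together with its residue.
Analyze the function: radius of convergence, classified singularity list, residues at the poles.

Radius of convergence at 0: 1/9.
At -2/7: a logarithmic branch point.
At 1/9: a pole of order 2; residue 17/12.

Denominator factor (ω - 1/9)^2: pole of order 2 at 1/9, modulus 1/9.
Branch term (-1)*log(1 - ω/(-2/7)): its argument vanishes at ω = -2/7, a logarithmic branch point, modulus 2/7.
The radius of convergence is the smallest modulus among the singular points: 1/9.
The branch term is analytic at 1/9 and contributes nothing to the residue; only the rational part matters.
At the order-2 pole 1/9 set g(ω) = (ω - (1/9))^2*(rational part) = 17*ω/12 - 17/19.
Order-2 pole: residue = g'(a); g'(1/9) = 17/12, so the residue is 17/12.
List the singular points by increasing real part (a conjugate pair: the negative imaginary part first).


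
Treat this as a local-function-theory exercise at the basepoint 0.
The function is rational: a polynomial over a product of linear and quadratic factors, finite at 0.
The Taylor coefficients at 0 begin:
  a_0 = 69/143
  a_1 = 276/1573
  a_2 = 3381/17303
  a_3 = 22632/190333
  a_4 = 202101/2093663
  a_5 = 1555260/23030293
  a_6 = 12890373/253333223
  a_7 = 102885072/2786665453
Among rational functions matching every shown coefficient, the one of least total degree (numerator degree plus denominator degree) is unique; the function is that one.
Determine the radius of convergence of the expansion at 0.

The radius of convergence is -2/3 + (1/3)*sqrt(37).

No rational of total degree below 2 reproduces all 8 coefficients; solving the [0/2] Pade equations on them gives f(h) = -23/(13*(h**2 + 4*h/3 - 11/3)), whose expansion matches every shown term.
Denominator factor (h**2 + 4*h/3 - 11/3): discriminant 148/9, real irrational roots -2/3 + (1/3)*sqrt(37) and -2/3 - (1/3)*sqrt(37); poles of order 1, moduli -2/3 + (1/3)*sqrt(37) and 2/3 + (1/3)*sqrt(37).
The radius of convergence is the smallest modulus among the singular points: -2/3 + (1/3)*sqrt(37).


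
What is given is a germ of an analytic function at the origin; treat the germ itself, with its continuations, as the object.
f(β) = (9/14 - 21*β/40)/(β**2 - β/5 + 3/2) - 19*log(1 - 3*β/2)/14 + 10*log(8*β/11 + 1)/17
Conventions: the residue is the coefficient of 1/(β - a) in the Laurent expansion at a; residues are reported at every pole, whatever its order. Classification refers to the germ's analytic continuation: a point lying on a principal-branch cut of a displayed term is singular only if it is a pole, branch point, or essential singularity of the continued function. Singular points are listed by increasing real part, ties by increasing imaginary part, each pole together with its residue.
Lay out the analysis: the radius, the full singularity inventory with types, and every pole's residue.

Denominator factor (β**2 - β/5 + 3/2): discriminant -149/25, complex-conjugate roots (1/10) + ((1/10)*sqrt(149))*i and (1/10) - ((1/10)*sqrt(149))*i; poles of order 1, moduli (1/2)*sqrt(6) and (1/2)*sqrt(6).
Branch term (-19/14)*log(1 - β/(2/3)): its argument vanishes at β = 2/3, a logarithmic branch point, modulus 2/3.
Branch term (10/17)*log(1 - β/(-11/8)): its argument vanishes at β = -11/8, a logarithmic branch point, modulus 11/8.
The radius of convergence is the smallest modulus among the singular points: 2/3.
The branch terms are analytic at (1/10) - ((1/10)*sqrt(149))*i and contribute nothing to the residue; only the rational part matters.
The factor β**2 - β/5 + 3/2 splits as (β - a)(β - a') with a = (1/10) - ((1/10)*sqrt(149))*i, a' = (1/10) + ((1/10)*sqrt(149))*i. At the order-1 pole a set g(β) = (β - a)*(rational part) = [9/14 - 21*β/40] / (β - a').
Simple pole: residue = g(a) at a = (1/10) - ((1/10)*sqrt(149))*i, which is (-21/80) + ((1653/83440)*sqrt(149))*i.
The branch terms are analytic at (1/10) + ((1/10)*sqrt(149))*i and contribute nothing to the residue; only the rational part matters.
The factor β**2 - β/5 + 3/2 splits as (β - a)(β - a') with a = (1/10) + ((1/10)*sqrt(149))*i, a' = (1/10) - ((1/10)*sqrt(149))*i. At the order-1 pole a set g(β) = (β - a)*(rational part) = [9/14 - 21*β/40] / (β - a').
Simple pole: residue = g(a) at a = (1/10) + ((1/10)*sqrt(149))*i, which is (-21/80) - ((1653/83440)*sqrt(149))*i.
List the singular points by increasing real part (a conjugate pair: the negative imaginary part first).

Radius of convergence at 0: 2/3.
At -11/8: a logarithmic branch point.
At (1/10) - ((1/10)*sqrt(149))*i: a pole of order 1; residue (-21/80) + ((1653/83440)*sqrt(149))*i.
At (1/10) + ((1/10)*sqrt(149))*i: a pole of order 1; residue (-21/80) - ((1653/83440)*sqrt(149))*i.
At 2/3: a logarithmic branch point.


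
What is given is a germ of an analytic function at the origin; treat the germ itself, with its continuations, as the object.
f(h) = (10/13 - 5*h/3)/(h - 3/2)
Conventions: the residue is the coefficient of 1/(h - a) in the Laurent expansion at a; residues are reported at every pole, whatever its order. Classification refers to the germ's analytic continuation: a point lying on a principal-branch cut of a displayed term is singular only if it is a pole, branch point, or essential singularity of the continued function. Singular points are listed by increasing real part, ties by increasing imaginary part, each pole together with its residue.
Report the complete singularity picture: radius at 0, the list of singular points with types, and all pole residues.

Radius of convergence at 0: 3/2.
At 3/2: a pole of order 1; residue -45/26.

Denominator factor (h - 3/2): pole of order 1 at 3/2, modulus 3/2.
The radius of convergence is the smallest modulus among the singular points: 3/2.
At the order-1 pole 3/2 set g(h) = (h - (3/2))*f(h) = 10/13 - 5*h/3.
Simple pole: residue = g(a) at a = 3/2, which is -45/26.


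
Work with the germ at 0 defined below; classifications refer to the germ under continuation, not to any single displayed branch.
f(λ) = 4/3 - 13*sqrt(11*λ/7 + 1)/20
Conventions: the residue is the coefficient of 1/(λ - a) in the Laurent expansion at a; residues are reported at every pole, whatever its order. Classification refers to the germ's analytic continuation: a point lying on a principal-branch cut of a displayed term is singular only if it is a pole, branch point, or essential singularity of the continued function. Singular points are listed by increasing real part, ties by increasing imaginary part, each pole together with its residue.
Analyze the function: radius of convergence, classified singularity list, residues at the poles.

Radius of convergence at 0: 7/11.
At -7/11: an algebraic (square-root) branch point.

Branch term (-13/20)*sqrt(1 - λ/(-7/11)): its argument vanishes at λ = -7/11, a square-root branch point, modulus 7/11.
The radius of convergence is the smallest modulus among the singular points: 7/11.


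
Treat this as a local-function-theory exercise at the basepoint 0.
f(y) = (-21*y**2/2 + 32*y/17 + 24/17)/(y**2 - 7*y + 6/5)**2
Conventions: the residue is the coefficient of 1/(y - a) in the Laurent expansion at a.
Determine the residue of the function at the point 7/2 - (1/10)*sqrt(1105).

The residue is -(46/48841)*sqrt(1105).

The factor y**2 - 7*y + 6/5 splits as (y - a)(y - a') with a = 7/2 - (1/10)*sqrt(1105), a' = 7/2 + (1/10)*sqrt(1105). At the order-2 pole a set g(y) = (y - a)^2*f(y) = [-21*y**2/2 + 32*y/17 + 24/17] / (y - a')^2.
Order-2 pole: residue = g'(a); g'(7/2 - (1/10)*sqrt(1105)) = -(46/48841)*sqrt(1105), so the residue is -(46/48841)*sqrt(1105).


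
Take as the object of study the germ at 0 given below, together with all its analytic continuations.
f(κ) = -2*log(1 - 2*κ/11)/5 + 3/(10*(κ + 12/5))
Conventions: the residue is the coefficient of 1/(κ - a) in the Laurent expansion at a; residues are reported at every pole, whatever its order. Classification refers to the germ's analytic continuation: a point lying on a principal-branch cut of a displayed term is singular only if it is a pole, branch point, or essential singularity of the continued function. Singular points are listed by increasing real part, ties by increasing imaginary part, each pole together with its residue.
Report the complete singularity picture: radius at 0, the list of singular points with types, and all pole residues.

Denominator factor (κ + 12/5): pole of order 1 at -12/5, modulus 12/5.
Branch term (-2/5)*log(1 - κ/(11/2)): its argument vanishes at κ = 11/2, a logarithmic branch point, modulus 11/2.
The radius of convergence is the smallest modulus among the singular points: 12/5.
The branch term is analytic at -12/5 and contributes nothing to the residue; only the rational part matters.
At the order-1 pole -12/5 set g(κ) = (κ - (-12/5))*(rational part) = 3/10.
Simple pole: residue = g(a) at a = -12/5, which is 3/10.
List the singular points by increasing real part (a conjugate pair: the negative imaginary part first).

Radius of convergence at 0: 12/5.
At -12/5: a pole of order 1; residue 3/10.
At 11/2: a logarithmic branch point.


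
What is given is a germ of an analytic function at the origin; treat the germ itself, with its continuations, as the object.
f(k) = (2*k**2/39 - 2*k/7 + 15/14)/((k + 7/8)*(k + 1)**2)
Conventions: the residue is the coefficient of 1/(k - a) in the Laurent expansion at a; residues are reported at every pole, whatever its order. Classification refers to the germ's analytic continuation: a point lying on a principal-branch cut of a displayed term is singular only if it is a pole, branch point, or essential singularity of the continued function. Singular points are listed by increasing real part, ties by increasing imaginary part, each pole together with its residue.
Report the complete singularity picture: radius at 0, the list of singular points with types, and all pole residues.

Denominator factor (k + 1)^2: pole of order 2 at -1, modulus 1.
Denominator factor (k + 7/8): pole of order 1 at -7/8, modulus 7/8.
The radius of convergence is the smallest modulus among the singular points: 7/8.
At the order-2 pole -1 set g(k) = (k - (-1))^2*f(k) = (2*k**2/39 - 2*k/7 + 15/14)/(k + 7/8).
Order-2 pole: residue = g'(a); g'(-1) = -7920/91, so the residue is -7920/91.
At the order-1 pole -7/8 set g(k) = (k - (-7/8))*f(k) = (2*k**2/39 - 2*k/7 + 15/14)/(k + 1)**2.
Simple pole: residue = g(a) at a = -7/8, which is 23774/273.
List the singular points by increasing real part (a conjugate pair: the negative imaginary part first).

Radius of convergence at 0: 7/8.
At -1: a pole of order 2; residue -7920/91.
At -7/8: a pole of order 1; residue 23774/273.


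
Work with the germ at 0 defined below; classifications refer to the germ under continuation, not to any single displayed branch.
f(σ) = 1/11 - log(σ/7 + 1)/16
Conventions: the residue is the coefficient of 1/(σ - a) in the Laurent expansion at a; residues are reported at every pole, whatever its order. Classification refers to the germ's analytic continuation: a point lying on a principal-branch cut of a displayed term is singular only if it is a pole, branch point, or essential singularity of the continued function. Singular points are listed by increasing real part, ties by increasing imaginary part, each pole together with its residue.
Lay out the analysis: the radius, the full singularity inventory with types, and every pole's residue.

Branch term (-1/16)*log(1 - σ/(-7)): its argument vanishes at σ = -7, a logarithmic branch point, modulus 7.
The radius of convergence is the smallest modulus among the singular points: 7.

Radius of convergence at 0: 7.
At -7: a logarithmic branch point.


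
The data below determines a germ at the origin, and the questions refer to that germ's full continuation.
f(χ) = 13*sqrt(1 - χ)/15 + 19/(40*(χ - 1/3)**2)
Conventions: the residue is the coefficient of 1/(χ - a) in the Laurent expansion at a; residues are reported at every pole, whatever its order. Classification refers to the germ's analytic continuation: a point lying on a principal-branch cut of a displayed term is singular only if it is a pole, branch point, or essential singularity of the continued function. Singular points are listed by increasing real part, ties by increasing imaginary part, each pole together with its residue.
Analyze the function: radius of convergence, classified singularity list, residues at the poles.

Radius of convergence at 0: 1/3.
At 1/3: a pole of order 2; residue 0.
At 1: an algebraic (square-root) branch point.

Denominator factor (χ - 1/3)^2: pole of order 2 at 1/3, modulus 1/3.
Branch term (13/15)*sqrt(1 - χ/(1)): its argument vanishes at χ = 1, a square-root branch point, modulus 1.
The radius of convergence is the smallest modulus among the singular points: 1/3.
The branch term is analytic at 1/3 and contributes nothing to the residue; only the rational part matters.
At the order-2 pole 1/3 set g(χ) = (χ - (1/3))^2*(rational part) = 19/40.
Order-2 pole: residue = g'(a); g'(1/3) = 0, so the residue is 0.
List the singular points by increasing real part (a conjugate pair: the negative imaginary part first).


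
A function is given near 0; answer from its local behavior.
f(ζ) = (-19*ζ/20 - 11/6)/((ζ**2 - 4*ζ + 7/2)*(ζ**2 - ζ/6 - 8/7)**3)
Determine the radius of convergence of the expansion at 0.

Denominator factor (ζ**2 - 4*ζ + 7/2): discriminant 2, real irrational roots 2 + (1/2)*sqrt(2) and 2 - (1/2)*sqrt(2); poles of order 1, moduli 2 + (1/2)*sqrt(2) and 2 - (1/2)*sqrt(2).
Denominator factor (ζ**2 - ζ/6 - 8/7)^3: discriminant 1159/252, real irrational roots 1/12 + (1/84)*sqrt(8113) and 1/12 - (1/84)*sqrt(8113); poles of order 3, moduli 1/12 + (1/84)*sqrt(8113) and -1/12 + (1/84)*sqrt(8113).
The radius of convergence is the smallest modulus among the singular points: -1/12 + (1/84)*sqrt(8113).

The radius of convergence is -1/12 + (1/84)*sqrt(8113).


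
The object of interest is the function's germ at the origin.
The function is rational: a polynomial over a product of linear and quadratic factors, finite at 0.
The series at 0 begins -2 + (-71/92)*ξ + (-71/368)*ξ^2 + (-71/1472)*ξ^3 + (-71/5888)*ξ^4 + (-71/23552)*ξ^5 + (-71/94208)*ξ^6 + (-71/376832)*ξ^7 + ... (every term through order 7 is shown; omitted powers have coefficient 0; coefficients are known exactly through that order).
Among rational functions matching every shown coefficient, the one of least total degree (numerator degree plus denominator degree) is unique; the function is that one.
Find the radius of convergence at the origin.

The radius of convergence is 4.

No rational of total degree below 2 reproduces all 8 coefficients; solving the [1/1] Pade equations on them gives f(ξ) = (25*ξ/23 + 8)/(ξ - 4), whose expansion matches every shown term.
Denominator factor (ξ - 4): pole of order 1 at 4, modulus 4.
The radius of convergence is the smallest modulus among the singular points: 4.


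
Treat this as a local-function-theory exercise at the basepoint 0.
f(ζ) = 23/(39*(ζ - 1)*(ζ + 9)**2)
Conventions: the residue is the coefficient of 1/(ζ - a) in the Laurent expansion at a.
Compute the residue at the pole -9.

At the order-2 pole -9 set g(ζ) = (ζ - (-9))^2*f(ζ) = 23/(39*(ζ - 1)).
Order-2 pole: residue = g'(a); g'(-9) = -23/3900, so the residue is -23/3900.

The residue is -23/3900.


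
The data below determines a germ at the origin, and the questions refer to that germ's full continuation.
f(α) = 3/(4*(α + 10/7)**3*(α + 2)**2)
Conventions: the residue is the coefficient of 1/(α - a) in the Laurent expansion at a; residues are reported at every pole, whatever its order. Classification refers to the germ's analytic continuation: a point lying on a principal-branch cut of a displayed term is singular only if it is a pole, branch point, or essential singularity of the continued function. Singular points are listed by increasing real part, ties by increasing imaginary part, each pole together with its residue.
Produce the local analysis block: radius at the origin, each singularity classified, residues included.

Denominator factor (α + 10/7)^3: pole of order 3 at -10/7, modulus 10/7.
Denominator factor (α + 2)^2: pole of order 2 at -2, modulus 2.
The radius of convergence is the smallest modulus among the singular points: 10/7.
At the order-2 pole -2 set g(α) = (α - (-2))^2*f(α) = 3/(4*(α + 10/7)**3).
Order-2 pole: residue = g'(a); g'(-2) = -21609/1024, so the residue is -21609/1024.
At the order-3 pole -10/7 set g(α) = (α - (-10/7))^3*f(α) = 3/(4*(α + 2)**2).
Order-3 pole: residue = g''(a)/2; g''(-10/7) = 21609/512, so the residue is 21609/1024.
List the singular points by increasing real part (a conjugate pair: the negative imaginary part first).

Radius of convergence at 0: 10/7.
At -2: a pole of order 2; residue -21609/1024.
At -10/7: a pole of order 3; residue 21609/1024.


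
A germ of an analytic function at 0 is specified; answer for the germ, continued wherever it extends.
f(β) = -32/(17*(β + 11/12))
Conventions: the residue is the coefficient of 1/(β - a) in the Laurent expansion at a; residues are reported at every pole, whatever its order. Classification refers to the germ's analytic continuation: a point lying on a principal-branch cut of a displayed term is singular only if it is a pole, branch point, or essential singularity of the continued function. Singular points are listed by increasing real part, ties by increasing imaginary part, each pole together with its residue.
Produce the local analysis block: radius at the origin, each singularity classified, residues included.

Radius of convergence at 0: 11/12.
At -11/12: a pole of order 1; residue -32/17.

Denominator factor (β + 11/12): pole of order 1 at -11/12, modulus 11/12.
The radius of convergence is the smallest modulus among the singular points: 11/12.
At the order-1 pole -11/12 set g(β) = (β - (-11/12))*f(β) = -32/17.
Simple pole: residue = g(a) at a = -11/12, which is -32/17.


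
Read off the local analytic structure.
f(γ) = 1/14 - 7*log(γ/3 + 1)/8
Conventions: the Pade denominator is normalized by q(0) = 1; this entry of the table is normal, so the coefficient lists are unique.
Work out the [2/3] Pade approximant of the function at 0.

The Pade approximant has numerator coefficients [1/14, -31799/120120, -42923/720720]; denominator coefficients [1, 809/2145, 331/12870, -49/115830].

Taylor coefficients needed (expand at 0): a_0 = 1/14, a_1 = -7/24, a_2 = 7/144, a_3 = -7/648, a_4 = 7/2592, a_5 = -7/9720.
Write the denominator as Q(γ) = 1 + q1*γ + q2*γ^2 + q3*γ^3. Requiring Q*f - P = O(γ^6) with deg P <= 2 kills the coefficients of γ^3..γ^5 in Q*f:
  γ^3: a_3 + q1*a_2 + q2*a_1 + q3*a_0 = 0, i.e. -7/648 + (7/144)*q1 + (-7/24)*q2 + (1/14)*q3 = 0.
  γ^4: a_4 + q1*a_3 + q2*a_2 + q3*a_1 = 0, i.e. 7/2592 + (-7/648)*q1 + (7/144)*q2 + (-7/24)*q3 = 0.
  γ^5: a_5 + q1*a_4 + q2*a_3 + q3*a_2 = 0, i.e. -7/9720 + (7/2592)*q1 + (-7/648)*q2 + (7/144)*q3 = 0.
Solving this linear system: q1 = 809/2145, q2 = 331/12870, q3 = -49/115830.
The numerator is Q*f truncated at degree 2: P0 = a_0 = 1/14; P1 = a_1 + q1*a_0 = -31799/120120; P2 = a_2 + q1*a_1 + q2*a_0 = -42923/720720.


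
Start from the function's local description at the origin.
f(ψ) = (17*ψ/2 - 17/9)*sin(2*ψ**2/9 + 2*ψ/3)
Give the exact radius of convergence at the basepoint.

The radius of convergence is infinite.

The factor sin(2*ψ**2/9 + 2*ψ/3) is entire and contributes no finite singular point.
The polynomial part has no poles.
No finite singular points: the Taylor series at 0 converges everywhere.


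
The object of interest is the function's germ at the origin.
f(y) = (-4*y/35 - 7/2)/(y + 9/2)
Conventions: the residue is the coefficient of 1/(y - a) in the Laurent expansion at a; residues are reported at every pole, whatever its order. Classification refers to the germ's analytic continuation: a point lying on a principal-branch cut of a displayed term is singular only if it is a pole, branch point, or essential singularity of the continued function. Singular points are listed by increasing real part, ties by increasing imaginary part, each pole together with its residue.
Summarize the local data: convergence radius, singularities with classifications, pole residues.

Radius of convergence at 0: 9/2.
At -9/2: a pole of order 1; residue -209/70.

Denominator factor (y + 9/2): pole of order 1 at -9/2, modulus 9/2.
The radius of convergence is the smallest modulus among the singular points: 9/2.
At the order-1 pole -9/2 set g(y) = (y - (-9/2))*f(y) = -4*y/35 - 7/2.
Simple pole: residue = g(a) at a = -9/2, which is -209/70.
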